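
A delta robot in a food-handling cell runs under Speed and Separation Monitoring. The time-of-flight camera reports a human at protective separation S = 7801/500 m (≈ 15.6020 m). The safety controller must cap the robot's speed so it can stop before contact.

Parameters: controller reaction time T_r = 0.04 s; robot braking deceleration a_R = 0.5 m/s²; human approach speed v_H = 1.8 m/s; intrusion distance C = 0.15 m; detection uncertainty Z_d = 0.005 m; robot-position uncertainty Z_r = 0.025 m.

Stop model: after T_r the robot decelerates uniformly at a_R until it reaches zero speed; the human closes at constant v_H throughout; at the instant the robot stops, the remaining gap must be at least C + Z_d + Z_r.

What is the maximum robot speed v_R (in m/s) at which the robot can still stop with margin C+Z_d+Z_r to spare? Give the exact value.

v_R_max = 5/2 m/s = 2.5000 m/s

collect terms ⇒ (1)·v_R² + (91/25)·v_R + (-307/20) = 0
  disc = (91/25)² − 4·(1)·(-307/20) = 46656/625 ; √disc = 216/25
  v_R = (−(91/25) + 216/25) / (2·(1)) = 5/2 m/s
check:
stop time T_s = (5/2)/(1/2) = 5.0000 s
robot in T_r: 2.5000·0.0400 = 0.1000 m
robot covers 2.5000·5.0000 − ½·0.5000·5.0000² = 6.2500 m while stopping
human over T_r+T_s: 1.8000·(0.0400+5.0000) = 9.0720 m
residual clearance needed = 0.1500+0.0050+0.0250 = 0.1800 m
sum ≈ 0.1000+6.2500+9.0720+0.1800 ≈ 15.6020 m = S ✓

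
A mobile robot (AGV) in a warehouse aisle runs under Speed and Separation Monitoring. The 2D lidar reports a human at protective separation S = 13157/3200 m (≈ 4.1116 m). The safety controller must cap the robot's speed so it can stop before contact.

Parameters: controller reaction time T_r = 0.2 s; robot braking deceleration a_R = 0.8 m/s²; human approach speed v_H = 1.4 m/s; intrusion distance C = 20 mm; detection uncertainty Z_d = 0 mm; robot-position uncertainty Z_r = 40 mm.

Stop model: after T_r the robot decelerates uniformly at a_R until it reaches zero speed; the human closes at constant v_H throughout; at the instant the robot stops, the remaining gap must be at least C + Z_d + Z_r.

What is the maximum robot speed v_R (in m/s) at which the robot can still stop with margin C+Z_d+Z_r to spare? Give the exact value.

v_R_max = 27/20 m/s = 1.3500 m/s

quadratic (5/8)·v² + (39/20)·v + (-12069/3200) = 0
  disc = (39/20)² − 4·(5/8)·(-12069/3200) = 84681/6400 ; √disc = 291/80
  v_R = (−(39/20) + 291/80) / (2·(5/8)) = 27/20 m/s
check:
stop time T_s = (27/20)/(4/5) = 1.6875 s
robot covers v_R·T_r = 1.3500·0.2000 = 0.2700 m before braking
robot covers 1.3500·1.6875 − ½·0.8000·1.6875² = 1.1391 m while stopping
person approaches 1.4000·(0.2000+1.6875) = 2.6425 m
C+Z_d+Z_r = 0.0200+0.0000+0.0400 = 0.0600 m
sum ≈ 0.2700+1.1391+2.6425+0.0600 ≈ 4.1116 m = S ✓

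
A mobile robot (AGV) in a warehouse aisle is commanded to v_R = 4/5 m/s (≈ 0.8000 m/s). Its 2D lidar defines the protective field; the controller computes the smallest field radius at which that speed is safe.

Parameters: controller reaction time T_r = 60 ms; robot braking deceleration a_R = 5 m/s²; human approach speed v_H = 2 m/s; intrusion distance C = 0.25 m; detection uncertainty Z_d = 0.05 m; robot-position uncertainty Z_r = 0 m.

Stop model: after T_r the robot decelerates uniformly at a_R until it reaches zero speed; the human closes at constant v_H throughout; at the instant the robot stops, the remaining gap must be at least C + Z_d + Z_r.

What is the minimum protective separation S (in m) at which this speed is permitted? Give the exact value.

T_s = v_R/a_R = (4/5)/5 = 0.1600 s
robot covers v_R·T_r = 0.8000·0.0600 = 0.0480 m before braking
robot under decel: 0.8000²/(2·5.0000) = 0.0640 m
person approaches 2.0000·(0.0600+0.1600) = 0.4400 m
C+Z_d+Z_r = 0.2500+0.0500+0.0000 = 0.3000 m
S_min ≈ 0.0480+0.0640+0.4400+0.3000  ⇒  S_min = 213/250 m

S_min = 213/250 m = 0.8520 m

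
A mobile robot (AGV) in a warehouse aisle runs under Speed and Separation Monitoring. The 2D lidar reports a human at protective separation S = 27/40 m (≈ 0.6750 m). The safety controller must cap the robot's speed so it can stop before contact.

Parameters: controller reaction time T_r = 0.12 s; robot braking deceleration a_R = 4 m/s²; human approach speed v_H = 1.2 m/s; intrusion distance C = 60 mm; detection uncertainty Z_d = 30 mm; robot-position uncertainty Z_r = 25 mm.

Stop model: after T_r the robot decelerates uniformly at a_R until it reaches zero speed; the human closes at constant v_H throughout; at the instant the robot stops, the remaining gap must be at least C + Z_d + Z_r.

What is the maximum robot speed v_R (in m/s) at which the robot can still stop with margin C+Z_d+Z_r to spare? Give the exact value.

at the boundary: (1/8)·v² + (21/50)·v + (-52/125) = 0
  disc = (21/50)² − 4·(1/8)·(-52/125) = 961/2500 ; √disc = 31/50
  v_R = (−(21/50) + 31/50) / (2·(1/8)) = 4/5 m/s
check:
stop time T_s = (4/5)/4 = 0.2000 s
robot in T_r: 0.8000·0.1200 = 0.0960 m
braking distance = 0.8000²/(2·4.0000) = 0.0800 m
human closes 1.2000·0.3200 = 0.3840 m
residual clearance needed = 0.0600+0.0300+0.0250 = 0.1150 m
sum ≈ 0.0960+0.0800+0.3840+0.1150 ≈ 0.6750 m = S ✓

v_R_max = 4/5 m/s = 0.8000 m/s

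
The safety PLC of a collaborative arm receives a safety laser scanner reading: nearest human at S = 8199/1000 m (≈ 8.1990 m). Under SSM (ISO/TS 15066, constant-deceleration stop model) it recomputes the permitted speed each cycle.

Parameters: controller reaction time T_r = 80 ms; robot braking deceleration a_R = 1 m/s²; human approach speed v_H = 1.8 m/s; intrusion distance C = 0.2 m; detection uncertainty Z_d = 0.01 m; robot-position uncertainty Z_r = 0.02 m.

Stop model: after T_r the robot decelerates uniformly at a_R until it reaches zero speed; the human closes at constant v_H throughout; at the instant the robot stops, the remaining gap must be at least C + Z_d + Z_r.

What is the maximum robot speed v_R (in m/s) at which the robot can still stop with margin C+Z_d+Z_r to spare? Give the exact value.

quadratic (1/2)·v² + (47/25)·v + (-313/40) = 0
  disc = (47/25)² − 4·(1/2)·(-313/40) = 47961/2500 ; √disc = 219/50
  v_R = (−(47/25) + 219/50) / (2·(1/2)) = 5/2 m/s
check:
braking lasts T_s = (5/2)/1 = 2.5000 s
robot covers v_R·T_r = 2.5000·0.0800 = 0.2000 m before braking
robot under decel: 2.5000²/(2·1.0000) = 3.1250 m
human over T_r+T_s: 1.8000·(0.0800+2.5000) = 4.6440 m
margins: 0.2000+0.0100+0.0200 = 0.2300 m
sum ≈ 0.2000+3.1250+4.6440+0.2300 ≈ 8.1990 m = S ✓

v_R_max = 5/2 m/s = 2.5000 m/s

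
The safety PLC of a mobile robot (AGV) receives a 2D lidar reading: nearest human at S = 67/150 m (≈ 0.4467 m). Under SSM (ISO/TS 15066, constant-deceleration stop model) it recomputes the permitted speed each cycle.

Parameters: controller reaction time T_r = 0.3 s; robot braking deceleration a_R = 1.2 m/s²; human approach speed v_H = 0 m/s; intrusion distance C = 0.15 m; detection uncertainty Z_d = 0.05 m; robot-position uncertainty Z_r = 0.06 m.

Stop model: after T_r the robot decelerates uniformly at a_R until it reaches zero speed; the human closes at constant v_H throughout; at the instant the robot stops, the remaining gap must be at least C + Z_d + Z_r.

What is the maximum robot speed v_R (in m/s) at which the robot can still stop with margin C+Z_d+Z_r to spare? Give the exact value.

collect terms ⇒ (5/12)·v_R² + (3/10)·v_R + (-14/75) = 0
  disc = (3/10)² − 4·(5/12)·(-14/75) = 361/900 ; √disc = 19/30
  v_R = (−(3/10) + 19/30) / (2·(5/12)) = 2/5 m/s
check:
braking lasts T_s = (2/5)/(6/5) = 0.3333 s
reaction-phase robot travel = 0.4000·0.3000 = 0.1200 m
braking distance = 0.4000²/(2·1.2000) = 0.0667 m
human over T_r+T_s: 0.0000·(0.3000+0.3333) = 0.0000 m
residual clearance needed = 0.1500+0.0500+0.0600 = 0.2600 m
sum ≈ 0.1200+0.0667+0.0000+0.2600 ≈ 0.4467 m = S ✓

v_R_max = 2/5 m/s = 0.4000 m/s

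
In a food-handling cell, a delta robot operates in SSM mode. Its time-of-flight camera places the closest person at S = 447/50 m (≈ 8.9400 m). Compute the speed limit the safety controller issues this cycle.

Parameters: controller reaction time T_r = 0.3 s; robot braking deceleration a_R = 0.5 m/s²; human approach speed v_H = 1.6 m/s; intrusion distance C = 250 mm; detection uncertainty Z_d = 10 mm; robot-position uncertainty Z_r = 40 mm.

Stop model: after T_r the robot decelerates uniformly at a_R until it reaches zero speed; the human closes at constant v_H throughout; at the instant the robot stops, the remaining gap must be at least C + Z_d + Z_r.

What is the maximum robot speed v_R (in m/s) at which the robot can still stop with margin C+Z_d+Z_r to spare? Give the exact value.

v_R_max = 8/5 m/s = 1.6000 m/s

at the boundary: (1)·v² + (7/2)·v + (-204/25) = 0
  disc = (7/2)² − 4·(1)·(-204/25) = 4489/100 ; √disc = 67/10
  v_R = (−(7/2) + 67/10) / (2·(1)) = 8/5 m/s
check:
T_s = v_R/a_R = (8/5)/(1/2) = 3.2000 s
robot in T_r: 1.6000·0.3000 = 0.4800 m
braking distance = 1.6000²/(2·0.5000) = 2.5600 m
human closes 1.6000·3.5000 = 5.6000 m
margins: 0.2500+0.0100+0.0400 = 0.3000 m
sum ≈ 0.4800+2.5600+5.6000+0.3000 ≈ 8.9400 m = S ✓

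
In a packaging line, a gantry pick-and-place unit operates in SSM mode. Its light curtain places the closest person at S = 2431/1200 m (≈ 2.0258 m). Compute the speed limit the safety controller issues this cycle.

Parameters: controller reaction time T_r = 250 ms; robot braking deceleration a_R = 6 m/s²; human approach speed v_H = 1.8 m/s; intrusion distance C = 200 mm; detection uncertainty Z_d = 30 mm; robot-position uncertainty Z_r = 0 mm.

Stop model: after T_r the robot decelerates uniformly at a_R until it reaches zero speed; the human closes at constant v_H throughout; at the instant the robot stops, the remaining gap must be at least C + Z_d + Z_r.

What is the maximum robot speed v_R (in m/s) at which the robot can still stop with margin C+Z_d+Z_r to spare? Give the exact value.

v_R_max = 19/10 m/s = 1.9000 m/s

collect terms ⇒ (1/12)·v_R² + (11/20)·v_R + (-323/240) = 0
  disc = (11/20)² − 4·(1/12)·(-323/240) = 169/225 ; √disc = 13/15
  v_R = (−(11/20) + 13/15) / (2·(1/12)) = 19/10 m/s
check:
braking lasts T_s = (19/10)/6 = 0.3167 s
robot covers v_R·T_r = 1.9000·0.2500 = 0.4750 m before braking
robot under decel: 1.9000²/(2·6.0000) = 0.3008 m
human closes 1.8000·0.5667 = 1.0200 m
C+Z_d+Z_r = 0.2000+0.0300+0.0000 = 0.2300 m
sum ≈ 0.4750+0.3008+1.0200+0.2300 ≈ 2.0258 m = S ✓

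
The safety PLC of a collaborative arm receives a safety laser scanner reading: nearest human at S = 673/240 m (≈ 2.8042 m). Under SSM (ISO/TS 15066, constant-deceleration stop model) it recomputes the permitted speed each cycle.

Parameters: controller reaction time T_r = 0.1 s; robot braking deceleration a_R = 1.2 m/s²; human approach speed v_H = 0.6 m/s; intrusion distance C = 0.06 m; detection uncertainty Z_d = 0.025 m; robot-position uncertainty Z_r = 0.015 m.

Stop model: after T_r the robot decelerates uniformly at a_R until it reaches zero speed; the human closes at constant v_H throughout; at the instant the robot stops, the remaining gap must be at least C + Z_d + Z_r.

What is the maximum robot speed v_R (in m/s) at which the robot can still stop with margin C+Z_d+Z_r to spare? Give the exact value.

v_R_max = 19/10 m/s = 1.9000 m/s

at the boundary: (5/12)·v² + (3/5)·v + (-3173/1200) = 0
  disc = (3/5)² − 4·(5/12)·(-3173/1200) = 17161/3600 ; √disc = 131/60
  v_R = (−(3/5) + 131/60) / (2·(5/12)) = 19/10 m/s
check:
T_s = v_R/a_R = (19/10)/(6/5) = 1.5833 s
robot covers v_R·T_r = 1.9000·0.1000 = 0.1900 m before braking
robot covers 1.9000·1.5833 − ½·1.2000·1.5833² = 1.5042 m while stopping
human over T_r+T_s: 0.6000·(0.1000+1.5833) = 1.0100 m
residual clearance needed = 0.0600+0.0250+0.0150 = 0.1000 m
sum ≈ 0.1900+1.5042+1.0100+0.1000 ≈ 2.8042 m = S ✓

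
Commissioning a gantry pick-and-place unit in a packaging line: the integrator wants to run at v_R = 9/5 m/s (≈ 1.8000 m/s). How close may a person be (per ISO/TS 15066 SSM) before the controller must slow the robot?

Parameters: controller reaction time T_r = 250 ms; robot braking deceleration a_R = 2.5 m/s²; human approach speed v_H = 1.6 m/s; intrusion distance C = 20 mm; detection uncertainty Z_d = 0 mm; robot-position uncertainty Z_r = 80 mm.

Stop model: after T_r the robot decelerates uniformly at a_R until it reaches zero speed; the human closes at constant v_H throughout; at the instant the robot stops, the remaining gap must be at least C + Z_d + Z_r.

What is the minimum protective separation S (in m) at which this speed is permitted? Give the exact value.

braking lasts T_s = (9/5)/(5/2) = 0.7200 s
robot in T_r: 1.8000·0.2500 = 0.4500 m
robot covers 1.8000·0.7200 − ½·2.5000·0.7200² = 0.6480 m while stopping
person approaches 1.6000·(0.2500+0.7200) = 1.5520 m
C+Z_d+Z_r = 0.0200+0.0000+0.0800 = 0.1000 m
S_min ≈ 0.4500+0.6480+1.5520+0.1000  ⇒  S_min = 11/4 m

S_min = 11/4 m = 2.7500 m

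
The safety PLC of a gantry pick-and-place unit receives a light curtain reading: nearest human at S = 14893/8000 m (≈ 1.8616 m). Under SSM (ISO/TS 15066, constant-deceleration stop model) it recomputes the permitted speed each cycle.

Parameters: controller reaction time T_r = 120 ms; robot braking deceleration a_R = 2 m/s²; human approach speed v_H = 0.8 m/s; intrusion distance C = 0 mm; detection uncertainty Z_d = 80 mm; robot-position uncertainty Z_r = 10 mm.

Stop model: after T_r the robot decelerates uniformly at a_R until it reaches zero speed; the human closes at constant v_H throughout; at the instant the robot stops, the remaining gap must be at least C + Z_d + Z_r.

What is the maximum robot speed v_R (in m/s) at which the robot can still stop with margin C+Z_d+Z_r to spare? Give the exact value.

v_R_max = 7/4 m/s = 1.7500 m/s

collect terms ⇒ (1/4)·v_R² + (13/25)·v_R + (-2681/1600) = 0
  disc = (13/25)² − 4·(1/4)·(-2681/1600) = 77841/40000 ; √disc = 279/200
  v_R = (−(13/25) + 279/200) / (2·(1/4)) = 7/4 m/s
check:
stop time T_s = (7/4)/2 = 0.8750 s
robot in T_r: 1.7500·0.1200 = 0.2100 m
braking distance = 1.7500²/(2·2.0000) = 0.7656 m
human over T_r+T_s: 0.8000·(0.1200+0.8750) = 0.7960 m
C+Z_d+Z_r = 0.0000+0.0800+0.0100 = 0.0900 m
sum ≈ 0.2100+0.7656+0.7960+0.0900 ≈ 1.8616 m = S ✓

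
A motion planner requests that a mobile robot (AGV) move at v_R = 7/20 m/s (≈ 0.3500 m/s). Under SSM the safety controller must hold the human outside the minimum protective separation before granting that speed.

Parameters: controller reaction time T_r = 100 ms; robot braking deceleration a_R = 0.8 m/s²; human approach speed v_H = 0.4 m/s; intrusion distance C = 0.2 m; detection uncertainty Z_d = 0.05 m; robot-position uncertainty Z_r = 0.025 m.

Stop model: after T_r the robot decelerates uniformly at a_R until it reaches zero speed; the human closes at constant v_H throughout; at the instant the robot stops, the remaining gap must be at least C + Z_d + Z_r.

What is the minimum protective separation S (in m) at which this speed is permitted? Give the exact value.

T_s = v_R/a_R = (7/20)/(4/5) = 0.4375 s
reaction-phase robot travel = 0.3500·0.1000 = 0.0350 m
robot under decel: 0.3500²/(2·0.8000) = 0.0766 m
human over T_r+T_s: 0.4000·(0.1000+0.4375) = 0.2150 m
margins: 0.2000+0.0500+0.0250 = 0.2750 m
S_min ≈ 0.0350+0.0766+0.2150+0.2750  ⇒  S_min = 77/128 m

S_min = 77/128 m = 0.6016 m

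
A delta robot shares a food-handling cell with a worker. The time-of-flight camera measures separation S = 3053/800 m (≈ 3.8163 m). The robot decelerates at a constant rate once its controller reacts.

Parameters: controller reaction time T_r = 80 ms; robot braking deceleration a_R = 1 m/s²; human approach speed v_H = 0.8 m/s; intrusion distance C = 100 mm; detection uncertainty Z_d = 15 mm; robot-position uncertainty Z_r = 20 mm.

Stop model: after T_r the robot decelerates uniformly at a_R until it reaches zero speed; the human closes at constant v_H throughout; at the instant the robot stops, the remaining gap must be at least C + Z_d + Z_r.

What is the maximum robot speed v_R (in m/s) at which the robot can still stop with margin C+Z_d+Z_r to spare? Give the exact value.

v_R_max = 39/20 m/s = 1.9500 m/s

collect terms ⇒ (1/2)·v_R² + (22/25)·v_R + (-14469/4000) = 0
  disc = (22/25)² − 4·(1/2)·(-14469/4000) = 80089/10000 ; √disc = 283/100
  v_R = (−(22/25) + 283/100) / (2·(1/2)) = 39/20 m/s
check:
T_s = v_R/a_R = (39/20)/1 = 1.9500 s
robot in T_r: 1.9500·0.0800 = 0.1560 m
robot covers 1.9500·1.9500 − ½·1.0000·1.9500² = 1.9013 m while stopping
human over T_r+T_s: 0.8000·(0.0800+1.9500) = 1.6240 m
margins: 0.1000+0.0150+0.0200 = 0.1350 m
sum ≈ 0.1560+1.9013+1.6240+0.1350 ≈ 3.8163 m = S ✓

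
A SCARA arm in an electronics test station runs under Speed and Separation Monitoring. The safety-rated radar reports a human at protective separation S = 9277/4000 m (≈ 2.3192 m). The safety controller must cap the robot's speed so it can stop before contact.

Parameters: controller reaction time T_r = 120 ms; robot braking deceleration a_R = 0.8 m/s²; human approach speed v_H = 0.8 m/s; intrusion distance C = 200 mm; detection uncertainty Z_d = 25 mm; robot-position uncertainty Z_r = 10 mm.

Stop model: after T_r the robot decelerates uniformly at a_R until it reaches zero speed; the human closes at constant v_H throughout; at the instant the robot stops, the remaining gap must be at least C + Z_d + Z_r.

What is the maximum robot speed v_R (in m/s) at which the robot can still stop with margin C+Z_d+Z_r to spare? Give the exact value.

collect terms ⇒ (5/8)·v_R² + (28/25)·v_R + (-7953/4000) = 0
  disc = (28/25)² − 4·(5/8)·(-7953/4000) = 249001/40000 ; √disc = 499/200
  v_R = (−(28/25) + 499/200) / (2·(5/8)) = 11/10 m/s
check:
T_s = v_R/a_R = (11/10)/(4/5) = 1.3750 s
robot covers v_R·T_r = 1.1000·0.1200 = 0.1320 m before braking
robot under decel: 1.1000²/(2·0.8000) = 0.7562 m
human closes 0.8000·1.4950 = 1.1960 m
C+Z_d+Z_r = 0.2000+0.0250+0.0100 = 0.2350 m
sum ≈ 0.1320+0.7562+1.1960+0.2350 ≈ 2.3192 m = S ✓

v_R_max = 11/10 m/s = 1.1000 m/s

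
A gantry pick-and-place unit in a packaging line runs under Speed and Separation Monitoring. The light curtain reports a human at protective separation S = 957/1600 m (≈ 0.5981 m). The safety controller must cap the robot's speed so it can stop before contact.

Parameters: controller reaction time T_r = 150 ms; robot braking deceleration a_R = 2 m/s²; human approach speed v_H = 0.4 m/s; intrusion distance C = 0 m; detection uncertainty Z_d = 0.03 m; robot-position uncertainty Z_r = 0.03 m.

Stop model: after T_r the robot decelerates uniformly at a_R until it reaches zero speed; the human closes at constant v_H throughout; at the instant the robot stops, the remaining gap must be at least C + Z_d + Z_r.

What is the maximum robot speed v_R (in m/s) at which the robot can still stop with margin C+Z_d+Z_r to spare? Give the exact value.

collect terms ⇒ (1/4)·v_R² + (7/20)·v_R + (-153/320) = 0
  disc = (7/20)² − 4·(1/4)·(-153/320) = 961/1600 ; √disc = 31/40
  v_R = (−(7/20) + 31/40) / (2·(1/4)) = 17/20 m/s
check:
T_s = v_R/a_R = (17/20)/2 = 0.4250 s
robot covers v_R·T_r = 0.8500·0.1500 = 0.1275 m before braking
braking distance = 0.8500²/(2·2.0000) = 0.1806 m
human closes 0.4000·0.5750 = 0.2300 m
C+Z_d+Z_r = 0.0000+0.0300+0.0300 = 0.0600 m
sum ≈ 0.1275+0.1806+0.2300+0.0600 ≈ 0.5981 m = S ✓

v_R_max = 17/20 m/s = 0.8500 m/s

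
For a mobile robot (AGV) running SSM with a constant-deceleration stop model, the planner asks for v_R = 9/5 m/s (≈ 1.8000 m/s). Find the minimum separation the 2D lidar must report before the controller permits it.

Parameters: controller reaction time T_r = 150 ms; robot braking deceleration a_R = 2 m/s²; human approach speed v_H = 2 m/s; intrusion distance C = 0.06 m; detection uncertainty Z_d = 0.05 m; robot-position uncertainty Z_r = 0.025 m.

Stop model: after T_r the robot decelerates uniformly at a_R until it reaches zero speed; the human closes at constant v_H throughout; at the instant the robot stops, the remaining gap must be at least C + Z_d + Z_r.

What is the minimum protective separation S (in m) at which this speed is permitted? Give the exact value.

braking lasts T_s = (9/5)/2 = 0.9000 s
robot in T_r: 1.8000·0.1500 = 0.2700 m
robot under decel: 1.8000²/(2·2.0000) = 0.8100 m
human closes 2.0000·1.0500 = 2.1000 m
C+Z_d+Z_r = 0.0600+0.0500+0.0250 = 0.1350 m
S_min ≈ 0.2700+0.8100+2.1000+0.1350  ⇒  S_min = 663/200 m

S_min = 663/200 m = 3.3150 m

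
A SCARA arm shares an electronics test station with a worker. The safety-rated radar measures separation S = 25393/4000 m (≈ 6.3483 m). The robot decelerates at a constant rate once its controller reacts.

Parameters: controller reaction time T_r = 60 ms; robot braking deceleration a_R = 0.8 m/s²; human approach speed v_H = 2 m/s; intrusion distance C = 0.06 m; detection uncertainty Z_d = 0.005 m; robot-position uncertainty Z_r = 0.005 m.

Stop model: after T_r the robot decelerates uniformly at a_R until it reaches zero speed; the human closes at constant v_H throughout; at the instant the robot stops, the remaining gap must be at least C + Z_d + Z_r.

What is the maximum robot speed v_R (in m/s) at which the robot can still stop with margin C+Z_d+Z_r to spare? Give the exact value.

v_R_max = 17/10 m/s = 1.7000 m/s

collect terms ⇒ (5/8)·v_R² + (64/25)·v_R + (-24633/4000) = 0
  disc = (64/25)² − 4·(5/8)·(-24633/4000) = 877969/40000 ; √disc = 937/200
  v_R = (−(64/25) + 937/200) / (2·(5/8)) = 17/10 m/s
check:
stop time T_s = (17/10)/(4/5) = 2.1250 s
reaction-phase robot travel = 1.7000·0.0600 = 0.1020 m
robot covers 1.7000·2.1250 − ½·0.8000·2.1250² = 1.8062 m while stopping
human over T_r+T_s: 2.0000·(0.0600+2.1250) = 4.3700 m
C+Z_d+Z_r = 0.0600+0.0050+0.0050 = 0.0700 m
sum ≈ 0.1020+1.8062+4.3700+0.0700 ≈ 6.3483 m = S ✓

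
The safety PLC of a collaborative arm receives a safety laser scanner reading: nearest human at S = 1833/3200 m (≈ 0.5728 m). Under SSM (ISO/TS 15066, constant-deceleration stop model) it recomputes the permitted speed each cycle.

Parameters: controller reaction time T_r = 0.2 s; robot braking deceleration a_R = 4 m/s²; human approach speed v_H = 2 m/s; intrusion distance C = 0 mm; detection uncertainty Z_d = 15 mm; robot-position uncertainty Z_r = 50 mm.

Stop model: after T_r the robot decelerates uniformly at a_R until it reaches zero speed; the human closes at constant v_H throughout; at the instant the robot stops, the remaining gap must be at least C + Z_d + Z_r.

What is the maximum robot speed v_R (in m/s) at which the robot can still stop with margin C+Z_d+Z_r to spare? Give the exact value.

v_R_max = 3/20 m/s = 0.1500 m/s

at the boundary: (1/8)·v² + (7/10)·v + (-69/640) = 0
  disc = (7/10)² − 4·(1/8)·(-69/640) = 3481/6400 ; √disc = 59/80
  v_R = (−(7/10) + 59/80) / (2·(1/8)) = 3/20 m/s
check:
stop time T_s = (3/20)/4 = 0.0375 s
robot covers v_R·T_r = 0.1500·0.2000 = 0.0300 m before braking
robot under decel: 0.1500²/(2·4.0000) = 0.0028 m
human over T_r+T_s: 2.0000·(0.2000+0.0375) = 0.4750 m
margins: 0.0000+0.0150+0.0500 = 0.0650 m
sum ≈ 0.0300+0.0028+0.4750+0.0650 ≈ 0.5728 m = S ✓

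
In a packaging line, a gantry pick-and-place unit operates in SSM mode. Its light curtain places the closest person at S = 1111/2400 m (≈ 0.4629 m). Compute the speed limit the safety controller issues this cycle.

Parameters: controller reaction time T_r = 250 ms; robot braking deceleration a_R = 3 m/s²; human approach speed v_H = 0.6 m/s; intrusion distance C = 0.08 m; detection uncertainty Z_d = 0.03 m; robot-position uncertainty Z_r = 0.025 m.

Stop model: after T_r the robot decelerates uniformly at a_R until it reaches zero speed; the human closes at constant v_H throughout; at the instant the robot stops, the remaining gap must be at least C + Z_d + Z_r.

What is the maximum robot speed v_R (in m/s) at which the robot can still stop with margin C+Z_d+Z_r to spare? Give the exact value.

v_R_max = 7/20 m/s = 0.3500 m/s

quadratic (1/6)·v² + (9/20)·v + (-427/2400) = 0
  disc = (9/20)² − 4·(1/6)·(-427/2400) = 289/900 ; √disc = 17/30
  v_R = (−(9/20) + 17/30) / (2·(1/6)) = 7/20 m/s
check:
T_s = v_R/a_R = (7/20)/3 = 0.1167 s
robot in T_r: 0.3500·0.2500 = 0.0875 m
braking distance = 0.3500²/(2·3.0000) = 0.0204 m
human closes 0.6000·0.3667 = 0.2200 m
margins: 0.0800+0.0300+0.0250 = 0.1350 m
sum ≈ 0.0875+0.0204+0.2200+0.1350 ≈ 0.4629 m = S ✓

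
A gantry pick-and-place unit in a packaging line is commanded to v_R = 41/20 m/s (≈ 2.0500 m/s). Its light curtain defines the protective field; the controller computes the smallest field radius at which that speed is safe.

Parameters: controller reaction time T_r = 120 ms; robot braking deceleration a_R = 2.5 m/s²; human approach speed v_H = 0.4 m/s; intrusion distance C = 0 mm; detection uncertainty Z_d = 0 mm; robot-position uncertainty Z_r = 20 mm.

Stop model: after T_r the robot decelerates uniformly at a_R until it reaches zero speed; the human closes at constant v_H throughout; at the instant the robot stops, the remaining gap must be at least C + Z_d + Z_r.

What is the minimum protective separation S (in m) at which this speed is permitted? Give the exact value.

T_s = v_R/a_R = (41/20)/(5/2) = 0.8200 s
reaction-phase robot travel = 2.0500·0.1200 = 0.2460 m
robot under decel: 2.0500²/(2·2.5000) = 0.8405 m
human over T_r+T_s: 0.4000·(0.1200+0.8200) = 0.3760 m
C+Z_d+Z_r = 0.0000+0.0000+0.0200 = 0.0200 m
S_min ≈ 0.2460+0.8405+0.3760+0.0200  ⇒  S_min = 593/400 m

S_min = 593/400 m = 1.4825 m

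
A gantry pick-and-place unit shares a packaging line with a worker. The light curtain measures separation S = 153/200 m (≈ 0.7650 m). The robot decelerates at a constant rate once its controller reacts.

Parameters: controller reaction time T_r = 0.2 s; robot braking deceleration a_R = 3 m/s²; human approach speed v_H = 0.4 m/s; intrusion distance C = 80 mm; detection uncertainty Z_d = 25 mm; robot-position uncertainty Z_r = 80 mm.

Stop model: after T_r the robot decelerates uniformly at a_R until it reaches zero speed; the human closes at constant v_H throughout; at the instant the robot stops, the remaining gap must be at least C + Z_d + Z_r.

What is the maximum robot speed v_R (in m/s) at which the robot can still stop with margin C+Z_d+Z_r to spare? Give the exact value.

v_R_max = 1 m/s = 1.0000 m/s

collect terms ⇒ (1/6)·v_R² + (1/3)·v_R + (-1/2) = 0
  disc = (1/3)² − 4·(1/6)·(-1/2) = 4/9 ; √disc = 2/3
  v_R = (−(1/3) + 2/3) / (2·(1/6)) = 1 m/s
check:
stop time T_s = 1/3 = 0.3333 s
robot in T_r: 1.0000·0.2000 = 0.2000 m
robot under decel: 1.0000²/(2·3.0000) = 0.1667 m
human closes 0.4000·0.5333 = 0.2133 m
C+Z_d+Z_r = 0.0800+0.0250+0.0800 = 0.1850 m
sum ≈ 0.2000+0.1667+0.2133+0.1850 ≈ 0.7650 m = S ✓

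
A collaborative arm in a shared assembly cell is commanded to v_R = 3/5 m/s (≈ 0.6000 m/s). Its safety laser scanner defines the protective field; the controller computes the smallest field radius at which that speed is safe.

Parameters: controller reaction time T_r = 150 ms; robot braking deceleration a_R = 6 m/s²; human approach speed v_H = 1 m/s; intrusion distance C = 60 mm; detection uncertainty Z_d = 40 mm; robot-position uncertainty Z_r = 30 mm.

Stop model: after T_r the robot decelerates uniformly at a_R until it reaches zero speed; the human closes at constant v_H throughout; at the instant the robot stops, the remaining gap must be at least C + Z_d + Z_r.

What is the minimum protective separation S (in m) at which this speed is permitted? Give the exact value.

braking lasts T_s = (3/5)/6 = 0.1000 s
reaction-phase robot travel = 0.6000·0.1500 = 0.0900 m
robot covers 0.6000·0.1000 − ½·6.0000·0.1000² = 0.0300 m while stopping
person approaches 1.0000·(0.1500+0.1000) = 0.2500 m
C+Z_d+Z_r = 0.0600+0.0400+0.0300 = 0.1300 m
S_min ≈ 0.0900+0.0300+0.2500+0.1300  ⇒  S_min = 1/2 m

S_min = 1/2 m = 0.5000 m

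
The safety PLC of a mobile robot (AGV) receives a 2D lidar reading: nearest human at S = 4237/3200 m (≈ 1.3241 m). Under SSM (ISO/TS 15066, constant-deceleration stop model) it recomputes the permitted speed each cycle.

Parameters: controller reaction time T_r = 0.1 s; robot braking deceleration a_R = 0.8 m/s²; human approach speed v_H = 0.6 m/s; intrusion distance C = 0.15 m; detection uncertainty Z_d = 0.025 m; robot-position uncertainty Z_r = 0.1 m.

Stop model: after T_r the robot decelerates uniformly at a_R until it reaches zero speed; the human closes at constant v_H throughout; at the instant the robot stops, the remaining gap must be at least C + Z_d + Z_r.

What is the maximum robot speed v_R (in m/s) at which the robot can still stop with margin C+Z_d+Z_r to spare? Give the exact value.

v_R_max = 3/4 m/s = 0.7500 m/s

quadratic (5/8)·v² + (17/20)·v + (-633/640) = 0
  disc = (17/20)² − 4·(5/8)·(-633/640) = 20449/6400 ; √disc = 143/80
  v_R = (−(17/20) + 143/80) / (2·(5/8)) = 3/4 m/s
check:
braking lasts T_s = (3/4)/(4/5) = 0.9375 s
reaction-phase robot travel = 0.7500·0.1000 = 0.0750 m
robot under decel: 0.7500²/(2·0.8000) = 0.3516 m
human closes 0.6000·1.0375 = 0.6225 m
residual clearance needed = 0.1500+0.0250+0.1000 = 0.2750 m
sum ≈ 0.0750+0.3516+0.6225+0.2750 ≈ 1.3241 m = S ✓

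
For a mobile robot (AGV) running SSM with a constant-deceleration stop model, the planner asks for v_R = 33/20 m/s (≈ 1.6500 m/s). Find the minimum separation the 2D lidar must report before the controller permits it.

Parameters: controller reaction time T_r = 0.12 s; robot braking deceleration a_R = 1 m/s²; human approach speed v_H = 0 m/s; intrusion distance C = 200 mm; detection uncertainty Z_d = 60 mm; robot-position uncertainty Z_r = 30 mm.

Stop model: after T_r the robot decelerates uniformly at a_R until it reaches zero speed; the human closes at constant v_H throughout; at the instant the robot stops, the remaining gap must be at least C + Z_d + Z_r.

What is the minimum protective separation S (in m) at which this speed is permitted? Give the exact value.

T_s = v_R/a_R = (33/20)/1 = 1.6500 s
robot in T_r: 1.6500·0.1200 = 0.1980 m
braking distance = 1.6500²/(2·1.0000) = 1.3613 m
person approaches 0.0000·(0.1200+1.6500) = 0.0000 m
C+Z_d+Z_r = 0.2000+0.0600+0.0300 = 0.2900 m
S_min ≈ 0.1980+1.3613+0.0000+0.2900  ⇒  S_min = 7397/4000 m

S_min = 7397/4000 m = 1.8493 m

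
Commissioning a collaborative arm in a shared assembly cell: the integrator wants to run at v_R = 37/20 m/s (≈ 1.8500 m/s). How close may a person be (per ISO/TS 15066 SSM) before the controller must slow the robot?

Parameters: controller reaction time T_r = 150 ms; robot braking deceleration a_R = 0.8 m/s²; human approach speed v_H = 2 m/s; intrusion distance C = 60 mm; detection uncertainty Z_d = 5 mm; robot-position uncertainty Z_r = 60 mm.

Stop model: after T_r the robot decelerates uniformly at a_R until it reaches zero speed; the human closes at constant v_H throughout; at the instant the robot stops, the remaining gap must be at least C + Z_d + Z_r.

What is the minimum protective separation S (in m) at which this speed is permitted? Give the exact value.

S_min = 23893/3200 m = 7.4666 m

braking lasts T_s = (37/20)/(4/5) = 2.3125 s
robot covers v_R·T_r = 1.8500·0.1500 = 0.2775 m before braking
robot under decel: 1.8500²/(2·0.8000) = 2.1391 m
person approaches 2.0000·(0.1500+2.3125) = 4.9250 m
margins: 0.0600+0.0050+0.0600 = 0.1250 m
S_min ≈ 0.2775+2.1391+4.9250+0.1250  ⇒  S_min = 23893/3200 m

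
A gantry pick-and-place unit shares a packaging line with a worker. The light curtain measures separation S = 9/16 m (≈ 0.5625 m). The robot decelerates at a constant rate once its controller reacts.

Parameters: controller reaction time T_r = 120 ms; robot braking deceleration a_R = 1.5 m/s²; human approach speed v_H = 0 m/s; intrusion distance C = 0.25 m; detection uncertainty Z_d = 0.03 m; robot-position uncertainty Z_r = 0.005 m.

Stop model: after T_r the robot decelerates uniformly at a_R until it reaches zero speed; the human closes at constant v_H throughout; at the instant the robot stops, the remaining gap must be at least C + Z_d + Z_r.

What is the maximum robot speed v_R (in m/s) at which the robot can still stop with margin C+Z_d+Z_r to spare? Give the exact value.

collect terms ⇒ (1/3)·v_R² + (3/25)·v_R + (-111/400) = 0
  disc = (3/25)² − 4·(1/3)·(-111/400) = 961/2500 ; √disc = 31/50
  v_R = (−(3/25) + 31/50) / (2·(1/3)) = 3/4 m/s
check:
braking lasts T_s = (3/4)/(3/2) = 0.5000 s
robot covers v_R·T_r = 0.7500·0.1200 = 0.0900 m before braking
robot covers 0.7500·0.5000 − ½·1.5000·0.5000² = 0.1875 m while stopping
human over T_r+T_s: 0.0000·(0.1200+0.5000) = 0.0000 m
margins: 0.2500+0.0300+0.0050 = 0.2850 m
sum ≈ 0.0900+0.1875+0.0000+0.2850 ≈ 0.5625 m = S ✓

v_R_max = 3/4 m/s = 0.7500 m/s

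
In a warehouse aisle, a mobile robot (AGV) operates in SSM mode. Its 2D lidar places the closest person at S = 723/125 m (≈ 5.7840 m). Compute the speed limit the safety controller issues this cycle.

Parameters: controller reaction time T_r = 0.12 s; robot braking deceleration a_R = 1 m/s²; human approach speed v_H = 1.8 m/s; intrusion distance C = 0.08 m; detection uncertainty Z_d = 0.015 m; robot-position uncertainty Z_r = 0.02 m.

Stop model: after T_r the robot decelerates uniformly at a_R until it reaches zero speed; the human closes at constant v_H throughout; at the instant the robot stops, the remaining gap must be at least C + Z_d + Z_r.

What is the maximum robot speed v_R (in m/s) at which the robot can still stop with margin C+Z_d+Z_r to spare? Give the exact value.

v_R_max = 19/10 m/s = 1.9000 m/s

quadratic (1/2)·v² + (48/25)·v + (-5453/1000) = 0
  disc = (48/25)² − 4·(1/2)·(-5453/1000) = 36481/2500 ; √disc = 191/50
  v_R = (−(48/25) + 191/50) / (2·(1/2)) = 19/10 m/s
check:
braking lasts T_s = (19/10)/1 = 1.9000 s
robot covers v_R·T_r = 1.9000·0.1200 = 0.2280 m before braking
robot covers 1.9000·1.9000 − ½·1.0000·1.9000² = 1.8050 m while stopping
person approaches 1.8000·(0.1200+1.9000) = 3.6360 m
C+Z_d+Z_r = 0.0800+0.0150+0.0200 = 0.1150 m
sum ≈ 0.2280+1.8050+3.6360+0.1150 ≈ 5.7840 m = S ✓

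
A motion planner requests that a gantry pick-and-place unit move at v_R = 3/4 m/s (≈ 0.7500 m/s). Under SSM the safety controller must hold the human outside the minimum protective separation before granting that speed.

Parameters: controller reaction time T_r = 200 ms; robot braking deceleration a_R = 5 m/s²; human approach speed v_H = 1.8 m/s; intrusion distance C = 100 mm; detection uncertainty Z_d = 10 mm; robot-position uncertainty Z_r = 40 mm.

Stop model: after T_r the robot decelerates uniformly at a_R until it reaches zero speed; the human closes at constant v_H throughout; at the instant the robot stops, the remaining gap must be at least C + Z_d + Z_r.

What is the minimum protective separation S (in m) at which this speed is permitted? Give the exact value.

S_min = 789/800 m = 0.9862 m

stop time T_s = (3/4)/5 = 0.1500 s
robot covers v_R·T_r = 0.7500·0.2000 = 0.1500 m before braking
robot under decel: 0.7500²/(2·5.0000) = 0.0563 m
human over T_r+T_s: 1.8000·(0.2000+0.1500) = 0.6300 m
residual clearance needed = 0.1000+0.0100+0.0400 = 0.1500 m
S_min ≈ 0.1500+0.0563+0.6300+0.1500  ⇒  S_min = 789/800 m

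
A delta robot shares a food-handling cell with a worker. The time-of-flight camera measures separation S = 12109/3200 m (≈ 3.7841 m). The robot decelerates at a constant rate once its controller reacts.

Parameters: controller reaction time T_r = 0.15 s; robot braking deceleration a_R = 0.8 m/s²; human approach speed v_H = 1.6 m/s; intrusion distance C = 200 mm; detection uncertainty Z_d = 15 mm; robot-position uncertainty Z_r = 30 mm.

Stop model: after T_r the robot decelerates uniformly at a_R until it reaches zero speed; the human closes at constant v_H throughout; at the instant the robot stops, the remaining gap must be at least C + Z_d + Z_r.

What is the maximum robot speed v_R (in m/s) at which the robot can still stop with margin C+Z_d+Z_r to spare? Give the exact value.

collect terms ⇒ (5/8)·v_R² + (43/20)·v_R + (-10557/3200) = 0
  disc = (43/20)² − 4·(5/8)·(-10557/3200) = 82369/6400 ; √disc = 287/80
  v_R = (−(43/20) + 287/80) / (2·(5/8)) = 23/20 m/s
check:
stop time T_s = (23/20)/(4/5) = 1.4375 s
robot in T_r: 1.1500·0.1500 = 0.1725 m
robot under decel: 1.1500²/(2·0.8000) = 0.8266 m
person approaches 1.6000·(0.1500+1.4375) = 2.5400 m
C+Z_d+Z_r = 0.2000+0.0150+0.0300 = 0.2450 m
sum ≈ 0.1725+0.8266+2.5400+0.2450 ≈ 3.7841 m = S ✓

v_R_max = 23/20 m/s = 1.1500 m/s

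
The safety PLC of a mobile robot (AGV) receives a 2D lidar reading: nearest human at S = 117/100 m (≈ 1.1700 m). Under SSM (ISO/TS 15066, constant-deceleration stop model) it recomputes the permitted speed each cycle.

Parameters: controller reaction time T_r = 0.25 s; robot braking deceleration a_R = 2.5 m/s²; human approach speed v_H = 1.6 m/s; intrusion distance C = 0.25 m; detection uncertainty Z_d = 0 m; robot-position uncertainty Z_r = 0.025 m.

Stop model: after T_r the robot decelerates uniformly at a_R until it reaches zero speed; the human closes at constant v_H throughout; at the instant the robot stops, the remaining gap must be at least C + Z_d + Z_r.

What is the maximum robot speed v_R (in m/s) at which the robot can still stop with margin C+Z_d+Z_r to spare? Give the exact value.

at the boundary: (1/5)·v² + (89/100)·v + (-99/200) = 0
  disc = (89/100)² − 4·(1/5)·(-99/200) = 11881/10000 ; √disc = 109/100
  v_R = (−(89/100) + 109/100) / (2·(1/5)) = 1/2 m/s
check:
T_s = v_R/a_R = (1/2)/(5/2) = 0.2000 s
robot in T_r: 0.5000·0.2500 = 0.1250 m
robot covers 0.5000·0.2000 − ½·2.5000·0.2000² = 0.0500 m while stopping
person approaches 1.6000·(0.2500+0.2000) = 0.7200 m
C+Z_d+Z_r = 0.2500+0.0000+0.0250 = 0.2750 m
sum ≈ 0.1250+0.0500+0.7200+0.2750 ≈ 1.1700 m = S ✓

v_R_max = 1/2 m/s = 0.5000 m/s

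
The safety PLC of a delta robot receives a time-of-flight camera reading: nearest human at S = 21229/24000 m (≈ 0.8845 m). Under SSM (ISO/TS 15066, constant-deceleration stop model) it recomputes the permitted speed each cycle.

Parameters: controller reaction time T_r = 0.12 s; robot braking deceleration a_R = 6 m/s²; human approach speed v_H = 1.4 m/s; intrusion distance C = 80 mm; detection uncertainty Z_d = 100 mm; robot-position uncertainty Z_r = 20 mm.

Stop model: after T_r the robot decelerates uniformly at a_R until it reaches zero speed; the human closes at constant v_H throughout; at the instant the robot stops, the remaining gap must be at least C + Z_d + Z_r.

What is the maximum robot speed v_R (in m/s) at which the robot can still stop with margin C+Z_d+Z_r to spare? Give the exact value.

v_R_max = 23/20 m/s = 1.1500 m/s

quadratic (1/12)·v² + (53/150)·v + (-12397/24000) = 0
  disc = (53/150)² − 4·(1/12)·(-12397/24000) = 11881/40000 ; √disc = 109/200
  v_R = (−(53/150) + 109/200) / (2·(1/12)) = 23/20 m/s
check:
stop time T_s = (23/20)/6 = 0.1917 s
robot in T_r: 1.1500·0.1200 = 0.1380 m
robot under decel: 1.1500²/(2·6.0000) = 0.1102 m
person approaches 1.4000·(0.1200+0.1917) = 0.4363 m
margins: 0.0800+0.1000+0.0200 = 0.2000 m
sum ≈ 0.1380+0.1102+0.4363+0.2000 ≈ 0.8845 m = S ✓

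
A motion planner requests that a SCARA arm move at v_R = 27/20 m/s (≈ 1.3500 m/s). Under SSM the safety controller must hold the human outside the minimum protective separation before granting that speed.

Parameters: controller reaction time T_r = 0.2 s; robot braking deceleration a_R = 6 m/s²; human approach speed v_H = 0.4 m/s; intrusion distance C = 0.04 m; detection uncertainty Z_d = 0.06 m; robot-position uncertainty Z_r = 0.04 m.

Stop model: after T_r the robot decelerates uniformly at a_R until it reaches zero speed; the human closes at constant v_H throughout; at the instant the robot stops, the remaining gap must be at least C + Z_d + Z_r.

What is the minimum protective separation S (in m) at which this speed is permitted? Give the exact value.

S_min = 1171/1600 m = 0.7319 m

T_s = v_R/a_R = (27/20)/6 = 0.2250 s
robot covers v_R·T_r = 1.3500·0.2000 = 0.2700 m before braking
robot under decel: 1.3500²/(2·6.0000) = 0.1519 m
person approaches 0.4000·(0.2000+0.2250) = 0.1700 m
residual clearance needed = 0.0400+0.0600+0.0400 = 0.1400 m
S_min ≈ 0.2700+0.1519+0.1700+0.1400  ⇒  S_min = 1171/1600 m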